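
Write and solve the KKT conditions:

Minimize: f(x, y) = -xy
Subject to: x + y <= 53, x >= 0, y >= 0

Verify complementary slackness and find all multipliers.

Problem: min -xy s.t. x + y <= 53 (multiplier lambda), x >= 0 (mu_x), y >= 0 (mu_y)
KKT stationarity: -y + lambda - mu_x = 0, -x + lambda - mu_y = 0, with lambda, mu_x, mu_y >= 0
Complementary slackness: lambda*(x + y - 53) = 0, mu_x*x = 0, mu_y*y = 0
If lambda = 0: y = -mu_x <= 0 and x = -mu_y <= 0 force x = y = 0 with f = 0; but x = y = 53/2 is feasible with f = -2809/4 < 0, so this is not the minimum. Hence lambda > 0 and x + y = 53.
Try x > 0, y > 0 (so mu_x = mu_y = 0): y = lambda, x = lambda => x = y = lambda
x + y = 53 => 2*lambda = 53 => lambda = 53/2
x* = y* = 53/2 > 0, consistent with mu_x = mu_y = 0.
(Any feasible point with x = 0 or y = 0 has f = 0 > -2809/4, so the minimum is not on those boundaries.)
min(-xy) = -2809/4 (i.e. max xy = 2809/4)
Multipliers: lambda = 53/2, mu_x = 0, mu_y = 0
Complementary slackness: lambda*(x + y - 53) = 53/2*(53/2 + 53/2 - 53) = 0, mu_x*x = 0*53/2 = 0, mu_y*y = 0*53/2 = 0. Satisfied.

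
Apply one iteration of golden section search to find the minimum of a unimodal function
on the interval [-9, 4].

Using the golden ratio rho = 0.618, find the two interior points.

Golden section search on [-9, 4].
Golden ratio rho = 0.618 (approx).
Interior points:
  x_1 = -9 + (1-0.618)*13 = -4.0340
  x_2 = -9 + 0.618*13 = -0.9660
Compare f(x_1) and f(x_2) to determine which subinterval to keep.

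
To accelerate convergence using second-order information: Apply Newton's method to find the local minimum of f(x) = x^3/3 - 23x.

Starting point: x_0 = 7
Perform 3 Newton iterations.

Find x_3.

f(x) = x^3/3 - 23x
f'(x) = x^2 - 23, f''(x) = 2x
Newton update: x_{n+1} = x_n - (x_n^2 - 23)/(2*x_n)
Step 1: x_0 = 7, f'=26, f''=14, x_1 = 36/7
Step 2: x_1 = 36/7, f'=169/49, f''=72/7, x_2 = 2423/504
Step 3: x_2 = 2423/504, f'=28561/254016, f''=2423/252, x_3 = 11713297/2442384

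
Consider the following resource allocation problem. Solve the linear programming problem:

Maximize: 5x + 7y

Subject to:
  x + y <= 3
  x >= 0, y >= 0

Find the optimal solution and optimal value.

The feasible region has vertices at [(0, 0), (3, 0), (0, 3)].
Checking objective 5x + 7y at each vertex:
  (0, 0): 5*0 + 7*0 = 0
  (3, 0): 5*3 + 7*0 = 15
  (0, 3): 5*0 + 7*3 = 21
Maximum is 21 at (0, 3).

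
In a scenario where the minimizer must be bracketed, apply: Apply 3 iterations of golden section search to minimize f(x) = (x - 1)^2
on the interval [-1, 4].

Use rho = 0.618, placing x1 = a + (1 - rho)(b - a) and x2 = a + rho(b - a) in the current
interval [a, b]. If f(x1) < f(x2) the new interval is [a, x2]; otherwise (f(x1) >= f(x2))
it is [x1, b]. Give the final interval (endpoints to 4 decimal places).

Golden section search for min of f(x) = (x - 1)^2 on [-1, 4].
Each step: x1 = a + (1 - rho)(b - a), x2 = a + rho(b - a); if f(x1) < f(x2) keep [a, x2], otherwise keep [x1, b].
Step 1: [-1.0000, 4.0000], x1=0.9100 (f=0.0081), x2=2.0900 (f=1.1881); f(x1) < f(x2) => keep [-1.0000, 2.0900]
Step 2: [-1.0000, 2.0900], x1=0.1804 (f=0.6718), x2=0.9096 (f=0.0082); f(x1) > f(x2) => keep [0.1804, 2.0900]
Step 3: [0.1804, 2.0900], x1=0.9099 (f=0.0081), x2=1.3605 (f=0.1300); f(x1) < f(x2) => keep [0.1804, 1.3605]
Final interval: [0.1804, 1.3605]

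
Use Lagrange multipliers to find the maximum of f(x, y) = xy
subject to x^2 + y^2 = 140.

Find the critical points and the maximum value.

Lagrange conditions: y = 2*lambda*x and x = 2*lambda*y
If x = 0 then y = 0, violating the constraint, so x, y != 0.
Dividing: y/x = x/y => x^2 = y^2 => y = x or y = -x
Constraint: 2x^2 = 140 => x^2 = 70 => x = +/-sqrt(70)
Critical points: (sqrt(70), sqrt(70)), (-sqrt(70), -sqrt(70)), (sqrt(70), -sqrt(70)), (-sqrt(70), sqrt(70))
  y = x:  xy = x^2 = 70  at (sqrt(70), sqrt(70)) and (-sqrt(70), -sqrt(70))
  y = -x: xy = -x^2 = -70 at (sqrt(70), -sqrt(70)) and (-sqrt(70), sqrt(70))
Maximum xy = 70 at (sqrt(70), sqrt(70)) and (-sqrt(70), -sqrt(70))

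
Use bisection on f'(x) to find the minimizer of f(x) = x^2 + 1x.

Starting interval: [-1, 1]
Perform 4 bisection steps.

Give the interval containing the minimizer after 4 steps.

Finding critical point of f(x) = x^2 + 1x using bisection on f'(x) = 2x + 1.
f'(x) = 0 when x = -1/2.
Starting interval: [-1, 1]
Step 1: mid = 0, f'(mid) = 1, new interval = [-1, 0]
Step 2: mid = -1/2, f'(mid) = 0, new interval = [-1/2, -1/2]
Step 3: mid = -1/2, f'(mid) = 0, new interval = [-1/2, -1/2]
Step 4: mid = -1/2, f'(mid) = 0, new interval = [-1/2, -1/2]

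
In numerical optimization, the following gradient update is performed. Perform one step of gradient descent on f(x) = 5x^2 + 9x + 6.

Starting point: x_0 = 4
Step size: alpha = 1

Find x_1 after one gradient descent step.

f(x) = 5x^2 + 9x + 6
f'(x) = 10x + 9
f'(4) = 10*4 + (9) = 49
x_1 = x_0 - alpha * f'(x_0) = 4 - 1 * 49 = -45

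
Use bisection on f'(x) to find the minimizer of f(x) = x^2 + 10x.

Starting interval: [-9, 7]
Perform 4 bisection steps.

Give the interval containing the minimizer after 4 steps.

Finding critical point of f(x) = x^2 + 10x using bisection on f'(x) = 2x + 10.
f'(x) = 0 when x = -5.
Starting interval: [-9, 7]
Step 1: mid = -1, f'(mid) = 8, new interval = [-9, -1]
Step 2: mid = -5, f'(mid) = 0, new interval = [-5, -5]
Step 3: mid = -5, f'(mid) = 0, new interval = [-5, -5]
Step 4: mid = -5, f'(mid) = 0, new interval = [-5, -5]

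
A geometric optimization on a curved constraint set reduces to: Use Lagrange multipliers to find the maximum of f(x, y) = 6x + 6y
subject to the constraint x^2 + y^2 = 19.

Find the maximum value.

Set up Lagrange conditions: grad f = lambda * grad g
  6 = 2*lambda*x
  6 = 2*lambda*y
From these: x/y = 6/6, so x = 6t, y = 6t for some t.
Substitute into constraint: (6t)^2 + (6t)^2 = 19
  t^2 * 72 = 19
  t = sqrt(19/72)
Maximum = 6*x + 6*y = (6^2 + 6^2)*t = 72 * sqrt(19/72) = sqrt(1368)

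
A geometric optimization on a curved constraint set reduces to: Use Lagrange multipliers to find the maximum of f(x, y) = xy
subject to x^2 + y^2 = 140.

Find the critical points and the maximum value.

Lagrange conditions: y = 2*lambda*x and x = 2*lambda*y
If x = 0 then y = 0, violating the constraint, so x, y != 0.
Dividing: y/x = x/y => x^2 = y^2 => y = x or y = -x
Constraint: 2x^2 = 140 => x^2 = 70 => x = +/-sqrt(70)
Critical points: (sqrt(70), sqrt(70)), (-sqrt(70), -sqrt(70)), (sqrt(70), -sqrt(70)), (-sqrt(70), sqrt(70))
  y = x:  xy = x^2 = 70  at (sqrt(70), sqrt(70)) and (-sqrt(70), -sqrt(70))
  y = -x: xy = -x^2 = -70 at (sqrt(70), -sqrt(70)) and (-sqrt(70), sqrt(70))
Maximum xy = 70 at (sqrt(70), sqrt(70)) and (-sqrt(70), -sqrt(70))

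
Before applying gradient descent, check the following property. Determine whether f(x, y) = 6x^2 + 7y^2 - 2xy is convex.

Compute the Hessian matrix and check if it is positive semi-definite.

f(x,y) = 6x^2 + 7y^2 - 2xy
Hessian H = [[12, -2], [-2, 14]]
trace(H) = 26, det(H) = 164
Eigenvalues: (26 +/- sqrt(20)) / 2 = 15.24, 10.76
Since both eigenvalues > 0, f is convex.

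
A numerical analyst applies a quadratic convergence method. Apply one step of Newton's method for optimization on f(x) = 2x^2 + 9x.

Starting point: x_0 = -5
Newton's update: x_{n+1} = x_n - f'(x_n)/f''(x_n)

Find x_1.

f(x) = 2x^2 + 9x
f'(x) = 4x + (9), f''(x) = 4
Newton step: x_1 = x_0 - f'(x_0)/f''(x_0)
f'(-5) = -11
x_1 = -5 - -11/4 = -9/4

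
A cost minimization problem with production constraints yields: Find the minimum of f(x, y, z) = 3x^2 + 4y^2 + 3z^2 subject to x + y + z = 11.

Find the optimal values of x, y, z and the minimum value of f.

Using Lagrange multipliers on f = 3x^2 + 4y^2 + 3z^2 with constraint x + y + z = 11:
Conditions: 2*3*x = lambda, 2*4*y = lambda, 2*3*z = lambda
So x = lambda/6, y = lambda/8, z = lambda/6
Substituting into constraint: lambda * (11/24) = 11
lambda = 24
x = 4, y = 3, z = 4
Minimum value = 132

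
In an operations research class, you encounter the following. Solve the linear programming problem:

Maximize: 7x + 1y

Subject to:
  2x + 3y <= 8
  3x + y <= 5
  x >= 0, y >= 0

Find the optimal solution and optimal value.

Feasible vertices: (0, 0), (0, 8/3), (1, 2), (5/3, 0)
Objective 7x + 1y at each:
  (0, 0): 0
  (0, 8/3): 8/3
  (1, 2): 9
  (5/3, 0): 35/3
Maximum is 35/3 at (5/3, 0).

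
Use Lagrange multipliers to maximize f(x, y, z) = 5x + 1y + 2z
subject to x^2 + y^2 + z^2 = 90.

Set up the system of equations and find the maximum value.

Lagrange conditions: 5 = 2*lambda*x, 1 = 2*lambda*y, 2 = 2*lambda*z
So x:5 = y:1 = z:2, i.e. x = 5t, y = 1t, z = 2t
Constraint: t^2*(5^2 + 1^2 + 2^2) = 90
  t^2 * 30 = 90  =>  t = sqrt(3)
Maximum = 5*5t + 1*1t + 2*2t = 30*sqrt(3) = sqrt(2700)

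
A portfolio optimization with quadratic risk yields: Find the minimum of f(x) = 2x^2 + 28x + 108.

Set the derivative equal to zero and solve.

f(x) = 2x^2 + 28x + 108
f'(x) = 4x + (28) = 0
x = -28/4 = -7
f(-7) = 10
Since f''(x) = 4 > 0, this is a minimum.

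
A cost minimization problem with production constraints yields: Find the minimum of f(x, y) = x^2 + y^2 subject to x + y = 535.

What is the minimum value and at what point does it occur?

Substitute y = 535 - x into f(x,y) = x^2 + y^2:
g(x) = x^2 + (535 - x)^2 = 2x^2 - 1070x + 286225
g'(x) = 4x - 1070 = 0  =>  x = 535/2
y = 535 - 535/2 = 535/2
Minimum value = (535/2)^2 + (535/2)^2 = 286225/2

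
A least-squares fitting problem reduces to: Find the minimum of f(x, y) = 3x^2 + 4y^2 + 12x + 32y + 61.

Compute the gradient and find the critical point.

f(x,y) = 3x^2 + 4y^2 + 12x + 32y + 61
df/dx = 6x + (12) = 0  =>  x = -2
df/dy = 8y + (32) = 0  =>  y = -4
f(-2, -4) = 3*(-2)^2 + 4*(-4)^2 + 12*(-2) + 32*(-4) + 61 = -15
Hessian is diagonal with entries 6, 8 > 0, so this is a minimum.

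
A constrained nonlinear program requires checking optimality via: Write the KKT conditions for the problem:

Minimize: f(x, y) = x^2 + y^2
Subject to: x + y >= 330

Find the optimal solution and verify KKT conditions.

KKT conditions for min x^2 + y^2 s.t. x + y >= 330:
Stationarity: 2x = mu, 2y = mu
So x = y = mu/2.
Complementary slackness: mu*(x + y - 330) = 0
Primal feasibility: x + y >= 330; dual feasibility: mu >= 0
If mu = 0 then x = y = 0, but 0 + 0 < 330 is infeasible, so the constraint is active.
Constraint active: x + y = 2*(mu/2) = 330 => mu = 330
x = y = 165, f = 54450
Verify: stationarity 2*165 = 330 = mu; primal 165 + 165 = 330 >= 330; dual mu = 330 >= 0; complementary slackness 330*(330 - 330) = 0. All KKT conditions hold.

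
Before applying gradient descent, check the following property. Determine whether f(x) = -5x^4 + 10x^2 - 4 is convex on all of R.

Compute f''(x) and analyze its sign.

f(x) = -5x^4 + 10x^2 - 4
f'(x) = -20x^3 + 20x
f''(x) = -60x^2 + 20
f''(x) = -60x^2 + 20 -> -inf as |x| -> inf
Therefore, f is not globally convex on R.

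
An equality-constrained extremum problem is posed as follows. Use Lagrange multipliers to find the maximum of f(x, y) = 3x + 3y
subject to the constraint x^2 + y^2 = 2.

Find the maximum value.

Set up Lagrange conditions: grad f = lambda * grad g
  3 = 2*lambda*x
  3 = 2*lambda*y
From these: x/y = 3/3, so x = 3t, y = 3t for some t.
Substitute into constraint: (3t)^2 + (3t)^2 = 2
  t^2 * 18 = 2
  t = sqrt(2/18)
Maximum = 3*x + 3*y = (3^2 + 3^2)*t = 18 * sqrt(2/18) = 6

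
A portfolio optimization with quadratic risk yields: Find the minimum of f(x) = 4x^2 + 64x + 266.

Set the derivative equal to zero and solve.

f(x) = 4x^2 + 64x + 266
f'(x) = 8x + (64) = 0
x = -64/8 = -8
f(-8) = 10
Since f''(x) = 8 > 0, this is a minimum.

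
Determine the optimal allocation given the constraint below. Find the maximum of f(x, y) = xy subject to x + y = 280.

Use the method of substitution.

Substitute y = 280 - x into f(x,y) = xy:
g(x) = x(280 - x) = 280x - x^2
g'(x) = 280 - 2x = 0  =>  x = 140
y = 280 - 140 = 140
Maximum value = 140 * 140 = 19600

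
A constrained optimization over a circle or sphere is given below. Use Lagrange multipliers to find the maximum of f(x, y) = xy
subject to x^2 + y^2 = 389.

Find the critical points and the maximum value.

Lagrange conditions: y = 2*lambda*x and x = 2*lambda*y
If x = 0 then y = 0, violating the constraint, so x, y != 0.
Dividing: y/x = x/y => x^2 = y^2 => y = x or y = -x
Constraint: 2x^2 = 389 => x^2 = 389/2 => x = +/-sqrt(389/2)
Critical points: (sqrt(389/2), sqrt(389/2)), (-sqrt(389/2), -sqrt(389/2)), (sqrt(389/2), -sqrt(389/2)), (-sqrt(389/2), sqrt(389/2))
  y = x:  xy = x^2 = 389/2  at (sqrt(389/2), sqrt(389/2)) and (-sqrt(389/2), -sqrt(389/2))
  y = -x: xy = -x^2 = -389/2 at (sqrt(389/2), -sqrt(389/2)) and (-sqrt(389/2), sqrt(389/2))
Maximum xy = 389/2 at (sqrt(389/2), sqrt(389/2)) and (-sqrt(389/2), -sqrt(389/2))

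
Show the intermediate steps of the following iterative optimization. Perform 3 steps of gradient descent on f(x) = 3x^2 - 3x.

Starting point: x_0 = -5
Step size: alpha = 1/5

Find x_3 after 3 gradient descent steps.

f(x) = 3x^2 - 3x, f'(x) = 6x + (-3)
Step 1: f'(-5) = -33, x_1 = -5 - 1/5 * -33 = 8/5
Step 2: f'(8/5) = 33/5, x_2 = 8/5 - 1/5 * 33/5 = 7/25
Step 3: f'(7/25) = -33/25, x_3 = 7/25 - 1/5 * -33/25 = 68/125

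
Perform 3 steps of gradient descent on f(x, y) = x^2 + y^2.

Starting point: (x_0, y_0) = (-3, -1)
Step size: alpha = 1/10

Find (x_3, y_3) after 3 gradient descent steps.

f(x,y) = x^2 + y^2
grad_x = 2x + 0y, grad_y = 2y + 0x
Step 1: grad = (-6, -2), (-12/5, -4/5)
Step 2: grad = (-24/5, -8/5), (-48/25, -16/25)
Step 3: grad = (-96/25, -32/25), (-192/125, -64/125)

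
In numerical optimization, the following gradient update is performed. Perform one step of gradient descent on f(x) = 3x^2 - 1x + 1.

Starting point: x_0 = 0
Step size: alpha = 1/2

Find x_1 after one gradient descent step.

f(x) = 3x^2 - 1x + 1
f'(x) = 6x - 1
f'(0) = 6*0 + (-1) = -1
x_1 = x_0 - alpha * f'(x_0) = 0 - 1/2 * -1 = 1/2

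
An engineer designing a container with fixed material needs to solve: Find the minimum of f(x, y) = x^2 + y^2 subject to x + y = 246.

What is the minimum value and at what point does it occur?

Substitute y = 246 - x into f(x,y) = x^2 + y^2:
g(x) = x^2 + (246 - x)^2 = 2x^2 - 492x + 60516
g'(x) = 4x - 492 = 0  =>  x = 123
y = 246 - 123 = 123
Minimum value = 123^2 + 123^2 = 30258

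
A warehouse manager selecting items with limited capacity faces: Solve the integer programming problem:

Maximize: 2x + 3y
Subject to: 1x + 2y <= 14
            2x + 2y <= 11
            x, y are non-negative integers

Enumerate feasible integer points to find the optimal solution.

Constraint 1: 1x + 2y <= 14
Constraint 2: 2x + 2y <= 11
Feasible x range (need y >= 0): 0 <= x <= min(14/1, 11/2) => x in {0, ..., 5}.
Enumerate feasible integer points row by row (the coefficient of y is 3 > 0, so for each x the largest feasible y gives the best value):
  x = 0: y <= min((14 - 1*0)/2, (11 - 2*0)/2) => y in {0, ..., 5}; best 2*0 + 3*5 = 15
  x = 1: y <= min((14 - 1*1)/2, (11 - 2*1)/2) => y in {0, ..., 4}; best 2*1 + 3*4 = 14
  x = 2: y <= min((14 - 1*2)/2, (11 - 2*2)/2) => y in {0, ..., 3}; best 2*2 + 3*3 = 13
  x = 3: y <= min((14 - 1*3)/2, (11 - 2*3)/2) => y in {0, ..., 2}; best 2*3 + 3*2 = 12
  x = 4: y <= min((14 - 1*4)/2, (11 - 2*4)/2) => y in {0, ..., 1}; best 2*4 + 3*1 = 11
  x = 5: y <= min((14 - 1*5)/2, (11 - 2*5)/2) => y in {0}; best 2*5 + 3*0 = 10
The maximum 2x + 3y = 15 is achieved at x = 0, y = 5.
Check: 1*0 + 2*5 = 10 <= 14 and 2*0 + 2*5 = 10 <= 11.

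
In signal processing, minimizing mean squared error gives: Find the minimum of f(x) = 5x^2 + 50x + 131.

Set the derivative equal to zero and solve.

f(x) = 5x^2 + 50x + 131
f'(x) = 10x + (50) = 0
x = -50/10 = -5
f(-5) = 6
Since f''(x) = 10 > 0, this is a minimum.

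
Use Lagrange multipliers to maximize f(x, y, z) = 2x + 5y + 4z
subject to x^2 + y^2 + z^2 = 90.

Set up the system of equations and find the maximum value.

Lagrange conditions: 2 = 2*lambda*x, 5 = 2*lambda*y, 4 = 2*lambda*z
So x:2 = y:5 = z:4, i.e. x = 2t, y = 5t, z = 4t
Constraint: t^2*(2^2 + 5^2 + 4^2) = 90
  t^2 * 45 = 90  =>  t = sqrt(2)
Maximum = 2*2t + 5*5t + 4*4t = 45*sqrt(2) = sqrt(4050)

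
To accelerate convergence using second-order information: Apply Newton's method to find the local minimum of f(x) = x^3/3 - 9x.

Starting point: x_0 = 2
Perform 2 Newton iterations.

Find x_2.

f(x) = x^3/3 - 9x
f'(x) = x^2 - 9, f''(x) = 2x
Newton update: x_{n+1} = x_n - (x_n^2 - 9)/(2*x_n)
Step 1: x_0 = 2, f'=-5, f''=4, x_1 = 13/4
Step 2: x_1 = 13/4, f'=25/16, f''=13/2, x_2 = 313/104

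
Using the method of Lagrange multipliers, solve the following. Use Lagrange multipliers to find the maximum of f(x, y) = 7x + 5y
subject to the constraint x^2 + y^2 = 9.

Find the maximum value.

Set up Lagrange conditions: grad f = lambda * grad g
  7 = 2*lambda*x
  5 = 2*lambda*y
From these: x/y = 7/5, so x = 7t, y = 5t for some t.
Substitute into constraint: (7t)^2 + (5t)^2 = 9
  t^2 * 74 = 9
  t = sqrt(9/74)
Maximum = 7*x + 5*y = (7^2 + 5^2)*t = 74 * sqrt(9/74) = sqrt(666)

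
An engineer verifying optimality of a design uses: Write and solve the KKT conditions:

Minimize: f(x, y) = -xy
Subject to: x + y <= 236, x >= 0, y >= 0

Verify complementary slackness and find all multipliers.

Problem: min -xy s.t. x + y <= 236 (multiplier lambda), x >= 0 (mu_x), y >= 0 (mu_y)
KKT stationarity: -y + lambda - mu_x = 0, -x + lambda - mu_y = 0, with lambda, mu_x, mu_y >= 0
Complementary slackness: lambda*(x + y - 236) = 0, mu_x*x = 0, mu_y*y = 0
If lambda = 0: y = -mu_x <= 0 and x = -mu_y <= 0 force x = y = 0 with f = 0; but x = y = 118 is feasible with f = -13924 < 0, so this is not the minimum. Hence lambda > 0 and x + y = 236.
Try x > 0, y > 0 (so mu_x = mu_y = 0): y = lambda, x = lambda => x = y = lambda
x + y = 236 => 2*lambda = 236 => lambda = 118
x* = y* = 118 > 0, consistent with mu_x = mu_y = 0.
(Any feasible point with x = 0 or y = 0 has f = 0 > -13924, so the minimum is not on those boundaries.)
min(-xy) = -13924 (i.e. max xy = 13924)
Multipliers: lambda = 118, mu_x = 0, mu_y = 0
Complementary slackness: lambda*(x + y - 236) = 118*(118 + 118 - 236) = 0, mu_x*x = 0*118 = 0, mu_y*y = 0*118 = 0. Satisfied.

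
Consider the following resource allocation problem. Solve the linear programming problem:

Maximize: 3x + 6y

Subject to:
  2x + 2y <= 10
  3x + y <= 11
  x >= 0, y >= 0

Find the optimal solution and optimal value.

Feasible vertices: (0, 0), (0, 5), (3, 2), (11/3, 0)
Objective 3x + 6y at each:
  (0, 0): 0
  (0, 5): 30
  (3, 2): 21
  (11/3, 0): 11
Maximum is 30 at (0, 5).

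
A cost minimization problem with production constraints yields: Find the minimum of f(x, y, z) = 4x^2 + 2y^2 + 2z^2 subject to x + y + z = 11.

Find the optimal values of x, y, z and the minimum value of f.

Using Lagrange multipliers on f = 4x^2 + 2y^2 + 2z^2 with constraint x + y + z = 11:
Conditions: 2*4*x = lambda, 2*2*y = lambda, 2*2*z = lambda
So x = lambda/8, y = lambda/4, z = lambda/4
Substituting into constraint: lambda * (5/8) = 11
lambda = 88/5
x = 11/5, y = 22/5, z = 22/5
Minimum value = 484/5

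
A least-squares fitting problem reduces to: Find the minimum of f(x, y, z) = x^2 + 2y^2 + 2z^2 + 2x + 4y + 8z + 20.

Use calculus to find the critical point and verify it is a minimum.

f(x,y,z) = x^2 + 2y^2 + 2z^2 + 2x + 4y + 8z + 20
df/dx = 2x + (2) = 0 => x = -1
df/dy = 4y + (4) = 0 => y = -1
df/dz = 4z + (8) = 0 => z = -2
f(-1,-1,-2) = 1*(-1)^2 + 2*(-1)^2 + 2*(-2)^2 + 2*(-1) + 4*(-1) + 8*(-2) + 20 = 9
Hessian is diagonal with entries 2, 4, 4 > 0, confirmed minimum.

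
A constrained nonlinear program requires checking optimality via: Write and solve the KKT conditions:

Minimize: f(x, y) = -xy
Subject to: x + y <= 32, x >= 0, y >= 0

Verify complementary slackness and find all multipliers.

Problem: min -xy s.t. x + y <= 32 (multiplier lambda), x >= 0 (mu_x), y >= 0 (mu_y)
KKT stationarity: -y + lambda - mu_x = 0, -x + lambda - mu_y = 0, with lambda, mu_x, mu_y >= 0
Complementary slackness: lambda*(x + y - 32) = 0, mu_x*x = 0, mu_y*y = 0
If lambda = 0: y = -mu_x <= 0 and x = -mu_y <= 0 force x = y = 0 with f = 0; but x = y = 16 is feasible with f = -256 < 0, so this is not the minimum. Hence lambda > 0 and x + y = 32.
Try x > 0, y > 0 (so mu_x = mu_y = 0): y = lambda, x = lambda => x = y = lambda
x + y = 32 => 2*lambda = 32 => lambda = 16
x* = y* = 16 > 0, consistent with mu_x = mu_y = 0.
(Any feasible point with x = 0 or y = 0 has f = 0 > -256, so the minimum is not on those boundaries.)
min(-xy) = -256 (i.e. max xy = 256)
Multipliers: lambda = 16, mu_x = 0, mu_y = 0
Complementary slackness: lambda*(x + y - 32) = 16*(16 + 16 - 32) = 0, mu_x*x = 0*16 = 0, mu_y*y = 0*16 = 0. Satisfied.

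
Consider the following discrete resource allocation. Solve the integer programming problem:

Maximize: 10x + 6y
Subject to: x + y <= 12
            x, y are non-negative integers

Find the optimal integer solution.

Objective: 10x + 6y, constraint: x + y <= 12
Coefficient of x is 10 >= coefficient of y is 6, so allocate the entire budget to x.
Optimal: x = 12, y = 0, value = 120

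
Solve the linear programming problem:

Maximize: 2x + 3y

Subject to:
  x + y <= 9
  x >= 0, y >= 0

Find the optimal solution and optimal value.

The feasible region has vertices at [(0, 0), (9, 0), (0, 9)].
Checking objective 2x + 3y at each vertex:
  (0, 0): 2*0 + 3*0 = 0
  (9, 0): 2*9 + 3*0 = 18
  (0, 9): 2*0 + 3*9 = 27
Maximum is 27 at (0, 9).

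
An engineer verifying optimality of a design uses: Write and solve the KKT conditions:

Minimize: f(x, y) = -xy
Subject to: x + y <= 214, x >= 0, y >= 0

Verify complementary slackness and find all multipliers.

Problem: min -xy s.t. x + y <= 214 (multiplier lambda), x >= 0 (mu_x), y >= 0 (mu_y)
KKT stationarity: -y + lambda - mu_x = 0, -x + lambda - mu_y = 0, with lambda, mu_x, mu_y >= 0
Complementary slackness: lambda*(x + y - 214) = 0, mu_x*x = 0, mu_y*y = 0
If lambda = 0: y = -mu_x <= 0 and x = -mu_y <= 0 force x = y = 0 with f = 0; but x = y = 107 is feasible with f = -11449 < 0, so this is not the minimum. Hence lambda > 0 and x + y = 214.
Try x > 0, y > 0 (so mu_x = mu_y = 0): y = lambda, x = lambda => x = y = lambda
x + y = 214 => 2*lambda = 214 => lambda = 107
x* = y* = 107 > 0, consistent with mu_x = mu_y = 0.
(Any feasible point with x = 0 or y = 0 has f = 0 > -11449, so the minimum is not on those boundaries.)
min(-xy) = -11449 (i.e. max xy = 11449)
Multipliers: lambda = 107, mu_x = 0, mu_y = 0
Complementary slackness: lambda*(x + y - 214) = 107*(107 + 107 - 214) = 0, mu_x*x = 0*107 = 0, mu_y*y = 0*107 = 0. Satisfied.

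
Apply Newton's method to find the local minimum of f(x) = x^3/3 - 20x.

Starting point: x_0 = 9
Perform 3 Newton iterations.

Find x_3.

f(x) = x^3/3 - 20x
f'(x) = x^2 - 20, f''(x) = 2x
Newton update: x_{n+1} = x_n - (x_n^2 - 20)/(2*x_n)
Step 1: x_0 = 9, f'=61, f''=18, x_1 = 101/18
Step 2: x_1 = 101/18, f'=3721/324, f''=101/9, x_2 = 16681/3636
Step 3: x_2 = 16681/3636, f'=13845841/13220496, f''=16681/1818, x_3 = 542665681/121304232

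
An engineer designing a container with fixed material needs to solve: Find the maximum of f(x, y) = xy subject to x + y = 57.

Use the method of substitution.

Substitute y = 57 - x into f(x,y) = xy:
g(x) = x(57 - x) = 57x - x^2
g'(x) = 57 - 2x = 0  =>  x = 57/2
y = 57 - 57/2 = 57/2
Maximum value = (57/2) * (57/2) = 3249/4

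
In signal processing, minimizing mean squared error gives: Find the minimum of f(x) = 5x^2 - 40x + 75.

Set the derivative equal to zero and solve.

f(x) = 5x^2 - 40x + 75
f'(x) = 10x + (-40) = 0
x = 40/10 = 4
f(4) = -5
Since f''(x) = 10 > 0, this is a minimum.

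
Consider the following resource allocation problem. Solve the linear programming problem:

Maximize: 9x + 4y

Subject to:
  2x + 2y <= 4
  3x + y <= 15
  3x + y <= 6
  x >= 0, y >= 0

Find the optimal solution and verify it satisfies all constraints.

Feasible vertices: (0, 0), (0, 2), (2, 0)
Objective 9x + 4y at each vertex:
  (0, 0): 0
  (0, 2): 8
  (2, 0): 18
Maximum is 18 at (2, 0).
Verify constraints at (x, y) = (2, 0):
  2*2 + 2*0 = 4 <= 4 (active)
  3*2 + 1*0 = 6 <= 15
  3*2 + 1*0 = 6 <= 6 (active)
  x = 2 >= 0, y = 0 >= 0. All constraints satisfied.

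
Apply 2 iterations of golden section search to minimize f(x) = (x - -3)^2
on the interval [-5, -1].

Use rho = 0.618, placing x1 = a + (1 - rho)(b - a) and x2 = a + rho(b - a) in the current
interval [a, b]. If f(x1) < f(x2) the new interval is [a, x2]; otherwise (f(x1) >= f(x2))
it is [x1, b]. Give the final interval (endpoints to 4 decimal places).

Golden section search for min of f(x) = (x - -3)^2 on [-5, -1].
Each step: x1 = a + (1 - rho)(b - a), x2 = a + rho(b - a); if f(x1) < f(x2) keep [a, x2], otherwise keep [x1, b].
Step 1: [-5.0000, -1.0000], x1=-3.4720 (f=0.2228), x2=-2.5280 (f=0.2228); f(x1) = f(x2) (tie, not '<') => keep [-3.4720, -1.0000]
Step 2: [-3.4720, -1.0000], x1=-2.5277 (f=0.2231), x2=-1.9443 (f=1.1145); f(x1) < f(x2) => keep [-3.4720, -1.9443]
Final interval: [-3.4720, -1.9443]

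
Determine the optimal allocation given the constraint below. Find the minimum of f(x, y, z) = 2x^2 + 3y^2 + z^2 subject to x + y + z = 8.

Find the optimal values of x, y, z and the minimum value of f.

Using Lagrange multipliers on f = 2x^2 + 3y^2 + z^2 with constraint x + y + z = 8:
Conditions: 2*2*x = lambda, 2*3*y = lambda, 2*1*z = lambda
So x = lambda/4, y = lambda/6, z = lambda/2
Substituting into constraint: lambda * (11/12) = 8
lambda = 96/11
x = 24/11, y = 16/11, z = 48/11
Minimum value = 384/11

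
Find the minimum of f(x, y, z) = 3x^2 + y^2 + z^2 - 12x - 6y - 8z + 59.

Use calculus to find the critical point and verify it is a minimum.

f(x,y,z) = 3x^2 + y^2 + z^2 - 12x - 6y - 8z + 59
df/dx = 6x + (-12) = 0 => x = 2
df/dy = 2y + (-6) = 0 => y = 3
df/dz = 2z + (-8) = 0 => z = 4
f(2,3,4) = 3*(2)^2 + 1*(3)^2 + 1*(4)^2 + -12*(2) + -6*(3) + -8*(4) + 59 = 22
Hessian is diagonal with entries 6, 2, 2 > 0, confirmed minimum.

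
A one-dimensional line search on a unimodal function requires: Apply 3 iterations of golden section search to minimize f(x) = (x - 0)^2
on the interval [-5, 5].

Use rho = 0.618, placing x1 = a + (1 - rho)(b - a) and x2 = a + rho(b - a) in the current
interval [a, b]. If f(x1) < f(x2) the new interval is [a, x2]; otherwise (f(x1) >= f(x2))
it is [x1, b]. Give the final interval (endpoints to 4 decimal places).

Golden section search for min of f(x) = (x - 0)^2 on [-5, 5].
Each step: x1 = a + (1 - rho)(b - a), x2 = a + rho(b - a); if f(x1) < f(x2) keep [a, x2], otherwise keep [x1, b].
Step 1: [-5.0000, 5.0000], x1=-1.1800 (f=1.3924), x2=1.1800 (f=1.3924); f(x1) = f(x2) (tie, not '<') => keep [-1.1800, 5.0000]
Step 2: [-1.1800, 5.0000], x1=1.1808 (f=1.3942), x2=2.6392 (f=6.9656); f(x1) < f(x2) => keep [-1.1800, 2.6392]
Step 3: [-1.1800, 2.6392], x1=0.2789 (f=0.0778), x2=1.1803 (f=1.3931); f(x1) < f(x2) => keep [-1.1800, 1.1803]
Final interval: [-1.1800, 1.1803]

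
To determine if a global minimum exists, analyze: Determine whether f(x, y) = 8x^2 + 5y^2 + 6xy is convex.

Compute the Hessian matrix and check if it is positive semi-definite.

f(x,y) = 8x^2 + 5y^2 + 6xy
Hessian H = [[16, 6], [6, 10]]
trace(H) = 26, det(H) = 124
Eigenvalues: (26 +/- sqrt(180)) / 2 = 19.71, 6.292
Since both eigenvalues > 0, f is convex.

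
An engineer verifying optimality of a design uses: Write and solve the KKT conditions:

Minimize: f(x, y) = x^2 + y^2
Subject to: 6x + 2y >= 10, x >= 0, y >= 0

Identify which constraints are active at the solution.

KKT conditions for min x^2 + y^2 s.t. 6x + 2y >= 10, x >= 0, y >= 0:
Stationarity: 2x = mu*6 + mu_x, 2y = mu*2 + mu_y, with mu, mu_x, mu_y >= 0
Complementary slackness: mu*(6x + 2y - 10) = 0, mu_x*x = 0, mu_y*y = 0
(0, 0) is infeasible (6*0 + 2*0 < 10), so if mu = 0 stationarity would force x = mu_x/2 >= 0, y = mu_y/2 >= 0 with mu_x*x = mu_y*y = 0, i.e. x = y = 0: contradiction. Hence mu > 0 and 6x + 2y = 10 is active.
Try x > 0, y > 0 (so mu_x = mu_y = 0): x = 6*mu/2, y = 2*mu/2
Substitute: 6*(6*mu/2) + 2*(2*mu/2) = 10
  mu*40/2 = 10 => mu = 1/2
x* = 3/2 > 0, y* = 1/2 > 0, consistent with mu_x = mu_y = 0.
f is convex and the constraints are linear, so this KKT point is the global minimum.
f* = 5/2
Active constraints: 6x + 2y >= 10 (holds with equality, mu = 1/2 > 0); x >= 0 and y >= 0 are inactive (mu_x = mu_y = 0).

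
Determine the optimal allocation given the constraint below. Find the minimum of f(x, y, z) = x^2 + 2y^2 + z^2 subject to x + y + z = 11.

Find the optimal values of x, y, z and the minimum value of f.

Using Lagrange multipliers on f = x^2 + 2y^2 + z^2 with constraint x + y + z = 11:
Conditions: 2*1*x = lambda, 2*2*y = lambda, 2*1*z = lambda
So x = lambda/2, y = lambda/4, z = lambda/2
Substituting into constraint: lambda * (5/4) = 11
lambda = 44/5
x = 22/5, y = 11/5, z = 22/5
Minimum value = 242/5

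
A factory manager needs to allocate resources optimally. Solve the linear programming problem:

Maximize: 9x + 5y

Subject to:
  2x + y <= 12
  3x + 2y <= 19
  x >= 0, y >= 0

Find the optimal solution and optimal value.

Feasible vertices: (0, 0), (0, 19/2), (5, 2), (6, 0)
Objective 9x + 5y at each:
  (0, 0): 0
  (0, 19/2): 95/2
  (5, 2): 55
  (6, 0): 54
Maximum is 55 at (5, 2).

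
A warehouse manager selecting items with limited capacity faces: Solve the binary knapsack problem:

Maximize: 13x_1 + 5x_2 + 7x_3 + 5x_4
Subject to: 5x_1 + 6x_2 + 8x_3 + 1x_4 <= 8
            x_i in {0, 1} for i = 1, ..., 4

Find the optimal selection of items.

Items: item 1 (v=13, w=5), item 2 (v=5, w=6), item 3 (v=7, w=8), item 4 (v=5, w=1)
Capacity: 8
Checking all 16 subsets (w = total weight, v = total value):
  {}: w = 0, v = 0
  {1}: w = 5, v = 13
  {2}: w = 6, v = 5
  {3}: w = 8, v = 7
  {4}: w = 1, v = 5
  {1, 2}: w = 11 > 8, infeasible
  {1, 3}: w = 13 > 8, infeasible
  {1, 4}: w = 6, v = 18
  {2, 3}: w = 14 > 8, infeasible
  {2, 4}: w = 7, v = 10
  {3, 4}: w = 9 > 8, infeasible
  {1, 2, 3}: w = 19 > 8, infeasible
  {1, 2, 4}: w = 12 > 8, infeasible
  {1, 3, 4}: w = 14 > 8, infeasible
  {2, 3, 4}: w = 15 > 8, infeasible
  {1, 2, 3, 4}: w = 20 > 8, infeasible
Best feasible subset: items [1, 4]
Total weight: 6 <= 8, total value: 18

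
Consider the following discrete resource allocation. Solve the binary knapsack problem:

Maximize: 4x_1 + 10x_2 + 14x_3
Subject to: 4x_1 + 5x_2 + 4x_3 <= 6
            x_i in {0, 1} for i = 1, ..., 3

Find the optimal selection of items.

Items: item 1 (v=4, w=4), item 2 (v=10, w=5), item 3 (v=14, w=4)
Capacity: 6
Checking all 8 subsets (w = total weight, v = total value):
  {}: w = 0, v = 0
  {1}: w = 4, v = 4
  {2}: w = 5, v = 10
  {3}: w = 4, v = 14
  {1, 2}: w = 9 > 6, infeasible
  {1, 3}: w = 8 > 6, infeasible
  {2, 3}: w = 9 > 6, infeasible
  {1, 2, 3}: w = 13 > 6, infeasible
Best feasible subset: items [3]
Total weight: 4 <= 6, total value: 14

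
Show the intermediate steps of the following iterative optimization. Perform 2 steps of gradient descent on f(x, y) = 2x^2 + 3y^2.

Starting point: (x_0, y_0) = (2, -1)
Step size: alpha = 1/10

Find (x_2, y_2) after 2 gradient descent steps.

f(x,y) = 2x^2 + 3y^2
grad_x = 4x + 0y, grad_y = 6y + 0x
Step 1: grad = (8, -6), (6/5, -2/5)
Step 2: grad = (24/5, -12/5), (18/25, -4/25)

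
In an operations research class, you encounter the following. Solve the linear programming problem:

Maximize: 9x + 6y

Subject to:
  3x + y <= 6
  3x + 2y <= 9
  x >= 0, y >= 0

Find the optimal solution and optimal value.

Feasible vertices: (0, 0), (0, 9/2), (1, 3), (2, 0)
Objective 9x + 6y at each:
  (0, 0): 0
  (0, 9/2): 27
  (1, 3): 27
  (2, 0): 18
Maximum is 27 at (0, 9/2).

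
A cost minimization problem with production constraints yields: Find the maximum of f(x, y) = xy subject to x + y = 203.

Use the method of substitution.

Substitute y = 203 - x into f(x,y) = xy:
g(x) = x(203 - x) = 203x - x^2
g'(x) = 203 - 2x = 0  =>  x = 203/2
y = 203 - 203/2 = 203/2
Maximum value = (203/2) * (203/2) = 41209/4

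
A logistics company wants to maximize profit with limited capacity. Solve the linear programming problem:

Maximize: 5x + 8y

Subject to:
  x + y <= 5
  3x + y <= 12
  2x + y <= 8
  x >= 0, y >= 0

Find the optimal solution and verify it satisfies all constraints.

Feasible vertices: (0, 0), (0, 5), (3, 2), (4, 0)
Objective 5x + 8y at each vertex:
  (0, 0): 0
  (0, 5): 40
  (3, 2): 31
  (4, 0): 20
Maximum is 40 at (0, 5).
Verify constraints at (x, y) = (0, 5):
  1*0 + 1*5 = 5 <= 5 (active)
  3*0 + 1*5 = 5 <= 12
  2*0 + 1*5 = 5 <= 8
  x = 0 >= 0, y = 5 >= 0. All constraints satisfied.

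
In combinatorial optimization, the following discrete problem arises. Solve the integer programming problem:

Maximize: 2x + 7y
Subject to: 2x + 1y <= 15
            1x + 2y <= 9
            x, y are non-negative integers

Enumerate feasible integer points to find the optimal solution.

Constraint 1: 2x + 1y <= 15
Constraint 2: 1x + 2y <= 9
Feasible x range (need y >= 0): 0 <= x <= min(15/2, 9/1) => x in {0, ..., 7}.
Enumerate feasible integer points row by row (the coefficient of y is 7 > 0, so for each x the largest feasible y gives the best value):
  x = 0: y <= min((15 - 2*0)/1, (9 - 1*0)/2) => y in {0, ..., 4}; best 2*0 + 7*4 = 28
  x = 1: y <= min((15 - 2*1)/1, (9 - 1*1)/2) => y in {0, ..., 4}; best 2*1 + 7*4 = 30
  x = 2: y <= min((15 - 2*2)/1, (9 - 1*2)/2) => y in {0, ..., 3}; best 2*2 + 7*3 = 25
  x = 3: y <= min((15 - 2*3)/1, (9 - 1*3)/2) => y in {0, ..., 3}; best 2*3 + 7*3 = 27
  x = 4: y <= min((15 - 2*4)/1, (9 - 1*4)/2) => y in {0, ..., 2}; best 2*4 + 7*2 = 22
  x = 5: y <= min((15 - 2*5)/1, (9 - 1*5)/2) => y in {0, ..., 2}; best 2*5 + 7*2 = 24
  x = 6: y <= min((15 - 2*6)/1, (9 - 1*6)/2) => y in {0, ..., 1}; best 2*6 + 7*1 = 19
  x = 7: y <= min((15 - 2*7)/1, (9 - 1*7)/2) => y in {0, ..., 1}; best 2*7 + 7*1 = 21
The maximum 2x + 7y = 30 is achieved at x = 1, y = 4.
Check: 2*1 + 1*4 = 6 <= 15 and 1*1 + 2*4 = 9 <= 9.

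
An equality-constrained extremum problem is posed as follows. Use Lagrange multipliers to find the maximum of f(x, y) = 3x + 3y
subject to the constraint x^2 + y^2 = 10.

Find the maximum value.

Set up Lagrange conditions: grad f = lambda * grad g
  3 = 2*lambda*x
  3 = 2*lambda*y
From these: x/y = 3/3, so x = 3t, y = 3t for some t.
Substitute into constraint: (3t)^2 + (3t)^2 = 10
  t^2 * 18 = 10
  t = sqrt(10/18)
Maximum = 3*x + 3*y = (3^2 + 3^2)*t = 18 * sqrt(10/18) = sqrt(180)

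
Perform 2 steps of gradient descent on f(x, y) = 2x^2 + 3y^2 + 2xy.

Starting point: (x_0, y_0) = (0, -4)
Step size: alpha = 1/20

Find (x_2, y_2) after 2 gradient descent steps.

f(x,y) = 2x^2 + 3y^2 + 2xy
grad_x = 4x + 2y, grad_y = 6y + 2x
Step 1: grad = (-8, -24), (2/5, -14/5)
Step 2: grad = (-4, -16), (3/5, -2)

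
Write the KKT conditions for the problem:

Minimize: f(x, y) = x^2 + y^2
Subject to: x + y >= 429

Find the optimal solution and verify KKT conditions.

KKT conditions for min x^2 + y^2 s.t. x + y >= 429:
Stationarity: 2x = mu, 2y = mu
So x = y = mu/2.
Complementary slackness: mu*(x + y - 429) = 0
Primal feasibility: x + y >= 429; dual feasibility: mu >= 0
If mu = 0 then x = y = 0, but 0 + 0 < 429 is infeasible, so the constraint is active.
Constraint active: x + y = 2*(mu/2) = 429 => mu = 429
x = y = 429/2, f = 184041/2
Verify: stationarity 2*(429/2) = 429 = mu; primal 429/2 + 429/2 = 429 >= 429; dual mu = 429 >= 0; complementary slackness 429*(429 - 429) = 0. All KKT conditions hold.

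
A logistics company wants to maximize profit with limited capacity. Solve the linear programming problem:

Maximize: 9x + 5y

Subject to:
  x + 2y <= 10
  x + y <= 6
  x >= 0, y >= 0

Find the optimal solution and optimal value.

Feasible vertices: (0, 0), (0, 5), (2, 4), (6, 0)
Objective 9x + 5y at each:
  (0, 0): 0
  (0, 5): 25
  (2, 4): 38
  (6, 0): 54
Maximum is 54 at (6, 0).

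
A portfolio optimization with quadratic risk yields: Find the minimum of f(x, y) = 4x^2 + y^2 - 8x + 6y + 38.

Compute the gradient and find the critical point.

f(x,y) = 4x^2 + y^2 - 8x + 6y + 38
df/dx = 8x + (-8) = 0  =>  x = 1
df/dy = 2y + (6) = 0  =>  y = -3
f(1, -3) = 4*(1)^2 + 1*(-3)^2 + -8*(1) + 6*(-3) + 38 = 25
Hessian is diagonal with entries 8, 2 > 0, so this is a minimum.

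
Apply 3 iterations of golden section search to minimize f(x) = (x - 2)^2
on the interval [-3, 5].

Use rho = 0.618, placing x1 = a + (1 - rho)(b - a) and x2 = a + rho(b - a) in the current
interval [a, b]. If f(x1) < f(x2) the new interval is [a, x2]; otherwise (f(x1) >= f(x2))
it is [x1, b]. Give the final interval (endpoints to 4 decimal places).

Golden section search for min of f(x) = (x - 2)^2 on [-3, 5].
Each step: x1 = a + (1 - rho)(b - a), x2 = a + rho(b - a); if f(x1) < f(x2) keep [a, x2], otherwise keep [x1, b].
Step 1: [-3.0000, 5.0000], x1=0.0560 (f=3.7791), x2=1.9440 (f=0.0031); f(x1) > f(x2) => keep [0.0560, 5.0000]
Step 2: [0.0560, 5.0000], x1=1.9446 (f=0.0031), x2=3.1114 (f=1.2352); f(x1) < f(x2) => keep [0.0560, 3.1114]
Step 3: [0.0560, 3.1114], x1=1.2232 (f=0.6035), x2=1.9442 (f=0.0031); f(x1) > f(x2) => keep [1.2232, 3.1114]
Final interval: [1.2232, 3.1114]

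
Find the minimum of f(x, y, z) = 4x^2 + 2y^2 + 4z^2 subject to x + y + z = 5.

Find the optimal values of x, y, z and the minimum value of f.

Using Lagrange multipliers on f = 4x^2 + 2y^2 + 4z^2 with constraint x + y + z = 5:
Conditions: 2*4*x = lambda, 2*2*y = lambda, 2*4*z = lambda
So x = lambda/8, y = lambda/4, z = lambda/8
Substituting into constraint: lambda * (1/2) = 5
lambda = 10
x = 5/4, y = 5/2, z = 5/4
Minimum value = 25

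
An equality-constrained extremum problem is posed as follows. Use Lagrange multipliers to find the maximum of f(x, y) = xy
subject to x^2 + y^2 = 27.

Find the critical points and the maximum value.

Lagrange conditions: y = 2*lambda*x and x = 2*lambda*y
If x = 0 then y = 0, violating the constraint, so x, y != 0.
Dividing: y/x = x/y => x^2 = y^2 => y = x or y = -x
Constraint: 2x^2 = 27 => x^2 = 27/2 => x = +/-sqrt(27/2)
Critical points: (sqrt(27/2), sqrt(27/2)), (-sqrt(27/2), -sqrt(27/2)), (sqrt(27/2), -sqrt(27/2)), (-sqrt(27/2), sqrt(27/2))
  y = x:  xy = x^2 = 27/2  at (sqrt(27/2), sqrt(27/2)) and (-sqrt(27/2), -sqrt(27/2))
  y = -x: xy = -x^2 = -27/2 at (sqrt(27/2), -sqrt(27/2)) and (-sqrt(27/2), sqrt(27/2))
Maximum xy = 27/2 at (sqrt(27/2), sqrt(27/2)) and (-sqrt(27/2), -sqrt(27/2))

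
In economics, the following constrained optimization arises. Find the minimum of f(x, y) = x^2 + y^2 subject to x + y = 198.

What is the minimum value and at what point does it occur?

Substitute y = 198 - x into f(x,y) = x^2 + y^2:
g(x) = x^2 + (198 - x)^2 = 2x^2 - 396x + 39204
g'(x) = 4x - 396 = 0  =>  x = 99
y = 198 - 99 = 99
Minimum value = 99^2 + 99^2 = 19602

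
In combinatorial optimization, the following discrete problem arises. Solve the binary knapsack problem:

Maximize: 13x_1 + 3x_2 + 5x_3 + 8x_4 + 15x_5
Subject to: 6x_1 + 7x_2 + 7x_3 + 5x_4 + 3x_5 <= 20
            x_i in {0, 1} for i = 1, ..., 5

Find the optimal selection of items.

Items: item 1 (v=13, w=6), item 2 (v=3, w=7), item 3 (v=5, w=7), item 4 (v=8, w=5), item 5 (v=15, w=3)
Capacity: 20
Checking all 32 subsets (w = total weight, v = total value):
  {}: w = 0, v = 0
  {1}: w = 6, v = 13
  {2}: w = 7, v = 3
  {3}: w = 7, v = 5
  {4}: w = 5, v = 8
  {5}: w = 3, v = 15
  {1, 2}: w = 13, v = 16
  {1, 3}: w = 13, v = 18
  {1, 4}: w = 11, v = 21
  {1, 5}: w = 9, v = 28
  {2, 3}: w = 14, v = 8
  {2, 4}: w = 12, v = 11
  {2, 5}: w = 10, v = 18
  {3, 4}: w = 12, v = 13
  {3, 5}: w = 10, v = 20
  {4, 5}: w = 8, v = 23
  {1, 2, 3}: w = 20, v = 21
  {1, 2, 4}: w = 18, v = 24
  {1, 2, 5}: w = 16, v = 31
  {1, 3, 4}: w = 18, v = 26
  {1, 3, 5}: w = 16, v = 33
  {1, 4, 5}: w = 14, v = 36
  {2, 3, 4}: w = 19, v = 16
  {2, 3, 5}: w = 17, v = 23
  {2, 4, 5}: w = 15, v = 26
  {3, 4, 5}: w = 15, v = 28
  {1, 2, 3, 4}: w = 25 > 20, infeasible
  {1, 2, 3, 5}: w = 23 > 20, infeasible
  {1, 2, 4, 5}: w = 21 > 20, infeasible
  {1, 3, 4, 5}: w = 21 > 20, infeasible
  {2, 3, 4, 5}: w = 22 > 20, infeasible
  {1, 2, 3, 4, 5}: w = 28 > 20, infeasible
Best feasible subset: items [1, 4, 5]
Total weight: 14 <= 20, total value: 36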